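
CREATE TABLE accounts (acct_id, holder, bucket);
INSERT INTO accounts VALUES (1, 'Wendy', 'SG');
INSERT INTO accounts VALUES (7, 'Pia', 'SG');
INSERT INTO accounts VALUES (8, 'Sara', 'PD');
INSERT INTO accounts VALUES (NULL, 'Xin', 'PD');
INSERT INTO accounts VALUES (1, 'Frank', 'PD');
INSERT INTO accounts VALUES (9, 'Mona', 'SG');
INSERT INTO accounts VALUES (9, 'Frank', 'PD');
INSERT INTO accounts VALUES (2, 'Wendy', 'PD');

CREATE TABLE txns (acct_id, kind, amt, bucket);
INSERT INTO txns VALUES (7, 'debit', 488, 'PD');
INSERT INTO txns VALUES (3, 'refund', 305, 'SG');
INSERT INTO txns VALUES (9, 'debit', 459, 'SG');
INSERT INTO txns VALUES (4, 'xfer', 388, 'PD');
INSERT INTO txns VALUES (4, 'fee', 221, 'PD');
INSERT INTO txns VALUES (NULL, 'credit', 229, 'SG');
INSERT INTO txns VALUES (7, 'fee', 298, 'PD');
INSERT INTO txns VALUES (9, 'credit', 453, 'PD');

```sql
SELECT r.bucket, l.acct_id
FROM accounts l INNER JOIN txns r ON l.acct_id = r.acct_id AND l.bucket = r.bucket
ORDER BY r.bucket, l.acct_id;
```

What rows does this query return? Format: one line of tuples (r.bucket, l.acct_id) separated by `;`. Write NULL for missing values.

(PD, 9); (SG, 9)

INNER JOIN keeps only pairs where the ON condition holds.
Matching on l.acct_id = r.acct_id AND l.bucket = r.bucket. A NULL in a compared column never satisfies the condition.
- l (acct_id=1, bucket=SG) has no partner → excluded.
- l (acct_id=7, bucket=SG) has no partner → excluded.
- l (acct_id=8, bucket=PD) has no partner → excluded.
- l (acct_id=NULL, bucket=PD) has no partner → excluded.
- l (acct_id=1, bucket=PD) has no partner → excluded.
- l (acct_id=9, bucket=SG) pairs with 1 row(s) of r.
- l (acct_id=9, bucket=PD) pairs with 1 row(s) of r.
- l (acct_id=2, bucket=PD) has no partner → excluded.
After projecting and ordering:
r.bucket | l.acct_id
PD | 9
SG | 9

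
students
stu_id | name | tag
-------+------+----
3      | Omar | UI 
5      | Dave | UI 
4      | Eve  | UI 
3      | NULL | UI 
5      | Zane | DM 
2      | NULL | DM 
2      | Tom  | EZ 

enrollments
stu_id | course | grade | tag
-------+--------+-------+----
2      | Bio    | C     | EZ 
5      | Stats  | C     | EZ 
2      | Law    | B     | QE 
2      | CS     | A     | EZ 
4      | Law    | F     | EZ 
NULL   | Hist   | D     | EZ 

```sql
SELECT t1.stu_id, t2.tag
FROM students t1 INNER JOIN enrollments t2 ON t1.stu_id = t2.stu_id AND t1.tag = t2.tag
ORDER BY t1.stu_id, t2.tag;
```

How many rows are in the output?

2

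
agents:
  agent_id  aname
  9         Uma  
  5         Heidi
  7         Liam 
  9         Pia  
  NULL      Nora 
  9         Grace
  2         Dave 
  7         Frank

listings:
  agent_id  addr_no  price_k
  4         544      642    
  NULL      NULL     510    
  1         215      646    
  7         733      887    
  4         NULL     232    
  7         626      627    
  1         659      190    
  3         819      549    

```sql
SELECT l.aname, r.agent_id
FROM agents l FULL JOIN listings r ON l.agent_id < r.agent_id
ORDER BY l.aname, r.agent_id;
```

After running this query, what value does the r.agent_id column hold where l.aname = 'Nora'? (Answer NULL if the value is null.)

NULL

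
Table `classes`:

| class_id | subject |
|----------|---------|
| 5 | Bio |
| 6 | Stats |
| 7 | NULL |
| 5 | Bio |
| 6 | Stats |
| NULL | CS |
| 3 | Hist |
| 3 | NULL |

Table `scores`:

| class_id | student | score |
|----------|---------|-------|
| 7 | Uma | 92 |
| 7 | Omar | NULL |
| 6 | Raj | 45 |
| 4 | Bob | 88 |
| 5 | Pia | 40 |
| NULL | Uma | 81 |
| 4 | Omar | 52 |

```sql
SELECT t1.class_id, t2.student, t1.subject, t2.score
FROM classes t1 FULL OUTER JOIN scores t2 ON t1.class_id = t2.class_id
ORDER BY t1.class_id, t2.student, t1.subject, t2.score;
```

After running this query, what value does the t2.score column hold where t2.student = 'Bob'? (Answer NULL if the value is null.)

FULL OUTER JOIN keeps every row from both sides; unmatched rows get NULL for the other side's columns.
Matching on t1.class_id = t2.class_id. A NULL in a compared column never satisfies the condition.
- class_id=5: 1 matching t2 row(s), so 1 row(s) emitted.
- class_id=6: 1 matching t2 row(s), so 1 row(s) emitted.
- class_id=7: 2 matching t2 row(s), so 2 row(s) emitted.
- class_id=5: 1 matching t2 row(s), so 1 row(s) emitted.
- class_id=6: 1 matching t2 row(s), so 1 row(s) emitted.
- class_id=NULL: no t2 row matches, row kept with t2 columns NULL.
- class_id=3: no t2 row matches, row kept with t2 columns NULL.
- class_id=3: no t2 row matches, row kept with t2 columns NULL.
- 3 row(s) from t2 found no t1 partner → padded with NULL.

88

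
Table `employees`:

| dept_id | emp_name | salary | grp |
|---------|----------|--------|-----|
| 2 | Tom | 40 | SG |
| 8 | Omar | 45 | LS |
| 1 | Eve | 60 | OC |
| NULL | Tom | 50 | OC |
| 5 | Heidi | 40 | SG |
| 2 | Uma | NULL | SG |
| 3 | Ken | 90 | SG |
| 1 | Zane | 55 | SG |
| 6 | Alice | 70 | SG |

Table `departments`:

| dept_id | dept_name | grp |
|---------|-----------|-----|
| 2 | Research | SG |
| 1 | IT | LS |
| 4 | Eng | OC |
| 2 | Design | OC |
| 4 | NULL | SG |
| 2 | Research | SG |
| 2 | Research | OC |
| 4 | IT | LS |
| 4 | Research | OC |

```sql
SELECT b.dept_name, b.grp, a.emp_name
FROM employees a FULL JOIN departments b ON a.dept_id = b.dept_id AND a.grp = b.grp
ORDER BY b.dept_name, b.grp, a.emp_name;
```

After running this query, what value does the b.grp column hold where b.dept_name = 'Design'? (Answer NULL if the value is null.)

OC

FULL OUTER JOIN keeps every row from both sides; unmatched rows get NULL for the other side's columns.
Matching on a.dept_id = b.dept_id AND a.grp = b.grp. A NULL in a compared column never satisfies the condition.
Matched pairs: 4; unmatched a rows kept: 7; unmatched b rows kept: 7.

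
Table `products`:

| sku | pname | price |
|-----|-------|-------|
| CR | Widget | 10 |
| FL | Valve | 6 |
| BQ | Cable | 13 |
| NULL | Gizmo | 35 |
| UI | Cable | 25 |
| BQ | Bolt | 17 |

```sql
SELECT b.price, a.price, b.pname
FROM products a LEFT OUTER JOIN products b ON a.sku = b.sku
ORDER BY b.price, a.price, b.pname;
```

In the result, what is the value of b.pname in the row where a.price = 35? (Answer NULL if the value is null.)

NULL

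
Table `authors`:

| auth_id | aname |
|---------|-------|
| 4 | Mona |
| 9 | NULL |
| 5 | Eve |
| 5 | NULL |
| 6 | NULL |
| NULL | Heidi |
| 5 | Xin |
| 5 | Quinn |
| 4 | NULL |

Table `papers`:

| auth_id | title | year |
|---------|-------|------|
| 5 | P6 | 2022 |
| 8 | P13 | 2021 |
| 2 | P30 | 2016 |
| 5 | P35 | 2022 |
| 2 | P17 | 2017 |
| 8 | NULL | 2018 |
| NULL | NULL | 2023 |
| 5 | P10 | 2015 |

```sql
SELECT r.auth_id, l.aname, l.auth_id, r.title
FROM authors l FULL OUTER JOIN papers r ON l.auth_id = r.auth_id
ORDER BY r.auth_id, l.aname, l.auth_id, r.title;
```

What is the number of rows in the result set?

22

FULL OUTER JOIN keeps every row from both sides; unmatched rows get NULL for the other side's columns.
Matching on l.auth_id = r.auth_id. A NULL in a compared column never satisfies the condition.
- l row (auth_id=4): no match → kept, r columns NULL.
- l row (auth_id=9): no match → kept, r columns NULL.
- l row (auth_id=5): matches 3 r row(s) → 3 output row(s).
- l row (auth_id=5): matches 3 r row(s) → 3 output row(s).
- l row (auth_id=6): no match → kept, r columns NULL.
- l row (auth_id=NULL): no match → kept, r columns NULL.
- l row (auth_id=5): matches 3 r row(s) → 3 output row(s).
- l row (auth_id=5): matches 3 r row(s) → 3 output row(s).
- l row (auth_id=4): no match → kept, r columns NULL.
- 5 row(s) from r found no l partner → padded with NULL.
Total: 12 matched + 10 padded = 22 rows.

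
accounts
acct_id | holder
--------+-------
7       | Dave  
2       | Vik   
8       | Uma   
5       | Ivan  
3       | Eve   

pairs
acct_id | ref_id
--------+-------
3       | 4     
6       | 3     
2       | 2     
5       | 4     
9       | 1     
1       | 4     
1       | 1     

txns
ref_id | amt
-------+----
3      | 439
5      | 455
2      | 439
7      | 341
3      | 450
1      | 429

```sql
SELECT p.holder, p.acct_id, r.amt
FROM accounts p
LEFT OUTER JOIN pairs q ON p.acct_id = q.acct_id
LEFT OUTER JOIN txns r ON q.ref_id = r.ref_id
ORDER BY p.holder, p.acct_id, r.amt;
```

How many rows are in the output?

5

Evaluate left to right. First `accounts p LEFT JOIN pairs q` on acct_id: 5 row(s).
Then LEFT JOIN `txns r` on ref_id: each of those 5 rows is kept; rows whose q.ref_id has no match in r get NULL for r's columns.
Result: 5 row(s).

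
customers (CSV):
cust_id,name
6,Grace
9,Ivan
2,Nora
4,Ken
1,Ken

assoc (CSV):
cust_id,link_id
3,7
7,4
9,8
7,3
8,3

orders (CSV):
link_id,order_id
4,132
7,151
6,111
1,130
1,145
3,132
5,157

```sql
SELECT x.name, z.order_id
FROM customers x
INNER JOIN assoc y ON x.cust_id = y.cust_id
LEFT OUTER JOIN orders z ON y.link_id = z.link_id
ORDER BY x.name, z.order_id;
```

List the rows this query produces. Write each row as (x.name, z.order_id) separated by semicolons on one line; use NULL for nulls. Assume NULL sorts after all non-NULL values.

Evaluate left to right. First `customers x INNER JOIN assoc y` on cust_id: 1 row(s).
Then LEFT JOIN `orders z` on link_id: each of those 1 rows is kept; rows whose y.link_id has no match in z get NULL for z's columns.

(Ivan, NULL)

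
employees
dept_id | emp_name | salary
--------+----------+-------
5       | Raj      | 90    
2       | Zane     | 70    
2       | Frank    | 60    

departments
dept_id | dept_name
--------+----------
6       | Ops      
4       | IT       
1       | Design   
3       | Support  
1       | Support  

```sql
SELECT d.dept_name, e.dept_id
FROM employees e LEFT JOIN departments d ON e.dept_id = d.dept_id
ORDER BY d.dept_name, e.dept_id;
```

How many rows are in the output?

LEFT JOIN keeps every row from `employees`; unmatched rows get NULL for `departments`'s columns.
Matching on e.dept_id = d.dept_id.
Matched pairs: 0; unmatched e rows kept: 3.
Total: 0 matched + 3 padded = 3 rows.

3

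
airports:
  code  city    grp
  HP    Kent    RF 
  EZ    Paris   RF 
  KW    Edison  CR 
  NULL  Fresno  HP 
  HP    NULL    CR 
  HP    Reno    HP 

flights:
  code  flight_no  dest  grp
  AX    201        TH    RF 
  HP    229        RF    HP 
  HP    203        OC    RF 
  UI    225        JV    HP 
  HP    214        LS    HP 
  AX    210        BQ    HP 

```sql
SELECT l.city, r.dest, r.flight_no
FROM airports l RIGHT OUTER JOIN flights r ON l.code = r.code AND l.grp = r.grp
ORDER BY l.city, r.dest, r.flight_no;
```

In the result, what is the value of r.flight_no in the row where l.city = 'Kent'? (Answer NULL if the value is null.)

RIGHT JOIN keeps every row from `flights`; unmatched rows get NULL for `airports`'s columns.
Matching on l.code = r.code AND l.grp = r.grp. A NULL in a compared column never satisfies the condition.
Matched pairs: 3; unmatched r rows kept: 3.

203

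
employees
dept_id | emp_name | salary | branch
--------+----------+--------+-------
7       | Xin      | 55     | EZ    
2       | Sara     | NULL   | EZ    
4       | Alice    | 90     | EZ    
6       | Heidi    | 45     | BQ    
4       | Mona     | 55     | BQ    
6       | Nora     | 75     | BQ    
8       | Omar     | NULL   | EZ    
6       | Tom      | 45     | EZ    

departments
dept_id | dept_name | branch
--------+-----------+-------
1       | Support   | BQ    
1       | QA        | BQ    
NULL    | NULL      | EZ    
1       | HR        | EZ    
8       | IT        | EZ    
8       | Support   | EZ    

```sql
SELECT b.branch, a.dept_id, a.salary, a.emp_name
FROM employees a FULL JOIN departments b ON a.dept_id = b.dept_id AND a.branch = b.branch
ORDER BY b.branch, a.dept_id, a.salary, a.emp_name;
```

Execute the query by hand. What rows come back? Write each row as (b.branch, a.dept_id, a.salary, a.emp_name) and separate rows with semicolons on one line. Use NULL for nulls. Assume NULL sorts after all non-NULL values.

(BQ, NULL, NULL, NULL); (BQ, NULL, NULL, NULL); (EZ, 8, NULL, Omar); (EZ, 8, NULL, Omar); (EZ, NULL, NULL, NULL); (EZ, NULL, NULL, NULL); (NULL, 2, NULL, Sara); (NULL, 4, 55, Mona); (NULL, 4, 90, Alice); (NULL, 6, 45, Heidi); (NULL, 6, 45, Tom); (NULL, 6, 75, Nora); (NULL, 7, 55, Xin)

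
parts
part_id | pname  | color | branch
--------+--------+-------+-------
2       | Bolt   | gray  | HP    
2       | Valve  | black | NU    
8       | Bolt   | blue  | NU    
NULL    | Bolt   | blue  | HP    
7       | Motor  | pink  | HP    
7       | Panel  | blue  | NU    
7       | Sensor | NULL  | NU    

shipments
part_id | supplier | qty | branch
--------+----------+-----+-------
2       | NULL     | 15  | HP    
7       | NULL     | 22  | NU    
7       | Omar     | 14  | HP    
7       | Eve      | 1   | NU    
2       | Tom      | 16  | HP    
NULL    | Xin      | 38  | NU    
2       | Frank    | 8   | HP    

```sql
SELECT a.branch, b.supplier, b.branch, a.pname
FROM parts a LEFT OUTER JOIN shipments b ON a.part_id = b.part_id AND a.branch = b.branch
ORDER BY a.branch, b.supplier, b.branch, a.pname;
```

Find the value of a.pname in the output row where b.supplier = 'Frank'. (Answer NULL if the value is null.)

LEFT JOIN keeps every row from `parts`; unmatched rows get NULL for `shipments`'s columns.
Matching on a.part_id = b.part_id AND a.branch = b.branch. A NULL in a compared column never satisfies the condition.
- a row (part_id=2, branch=HP): matches 3 b row(s) → 3 output row(s).
- a row (part_id=2, branch=NU): no match → kept, b columns NULL.
- a row (part_id=8, branch=NU): no match → kept, b columns NULL.
- a row (part_id=NULL, branch=HP): no match → kept, b columns NULL.
- a row (part_id=7, branch=HP): matches 1 b row(s) → 1 output row(s).
- a row (part_id=7, branch=NU): matches 2 b row(s) → 2 output row(s).
- a row (part_id=7, branch=NU): matches 2 b row(s) → 2 output row(s).

Bolt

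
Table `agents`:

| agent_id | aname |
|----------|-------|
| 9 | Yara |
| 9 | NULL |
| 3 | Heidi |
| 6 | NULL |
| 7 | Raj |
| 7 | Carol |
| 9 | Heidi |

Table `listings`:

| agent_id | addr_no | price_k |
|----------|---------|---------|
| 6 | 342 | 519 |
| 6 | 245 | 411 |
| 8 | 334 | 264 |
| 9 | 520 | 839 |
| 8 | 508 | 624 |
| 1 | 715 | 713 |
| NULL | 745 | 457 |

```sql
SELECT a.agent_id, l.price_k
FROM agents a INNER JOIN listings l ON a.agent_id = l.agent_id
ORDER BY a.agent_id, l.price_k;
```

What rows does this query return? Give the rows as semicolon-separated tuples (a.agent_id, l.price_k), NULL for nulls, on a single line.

(6, 411); (6, 519); (9, 839); (9, 839); (9, 839)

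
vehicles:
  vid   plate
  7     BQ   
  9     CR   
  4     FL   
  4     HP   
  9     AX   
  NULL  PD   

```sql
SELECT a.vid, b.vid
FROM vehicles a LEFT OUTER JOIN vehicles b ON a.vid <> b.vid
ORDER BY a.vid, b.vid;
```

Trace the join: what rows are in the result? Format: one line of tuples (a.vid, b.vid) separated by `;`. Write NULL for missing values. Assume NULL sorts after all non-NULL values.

(4, 7); (4, 7); (4, 9); (4, 9); (4, 9); (4, 9); (7, 4); (7, 4); (7, 9); (7, 9); (9, 4); (9, 4); (9, 4); (9, 4); (9, 7); (9, 7); (NULL, NULL)

LEFT JOIN keeps every row from `vehicles a`; unmatched rows get NULL for `vehicles b`'s columns.
Matching on a.vid <> b.vid. A NULL in a compared column never satisfies the condition.
Matched pairs: 16; unmatched a rows kept: 1.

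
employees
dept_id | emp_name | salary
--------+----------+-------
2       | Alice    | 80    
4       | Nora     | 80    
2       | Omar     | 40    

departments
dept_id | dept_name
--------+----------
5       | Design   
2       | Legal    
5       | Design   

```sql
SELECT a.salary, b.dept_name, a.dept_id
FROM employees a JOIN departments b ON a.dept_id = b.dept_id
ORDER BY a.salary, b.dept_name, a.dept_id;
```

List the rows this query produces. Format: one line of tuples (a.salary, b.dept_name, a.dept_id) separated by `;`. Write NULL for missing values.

INNER JOIN keeps only pairs where the ON condition holds.
Matching on a.dept_id = b.dept_id.
Matched pairs: 2.

(40, Legal, 2); (80, Legal, 2)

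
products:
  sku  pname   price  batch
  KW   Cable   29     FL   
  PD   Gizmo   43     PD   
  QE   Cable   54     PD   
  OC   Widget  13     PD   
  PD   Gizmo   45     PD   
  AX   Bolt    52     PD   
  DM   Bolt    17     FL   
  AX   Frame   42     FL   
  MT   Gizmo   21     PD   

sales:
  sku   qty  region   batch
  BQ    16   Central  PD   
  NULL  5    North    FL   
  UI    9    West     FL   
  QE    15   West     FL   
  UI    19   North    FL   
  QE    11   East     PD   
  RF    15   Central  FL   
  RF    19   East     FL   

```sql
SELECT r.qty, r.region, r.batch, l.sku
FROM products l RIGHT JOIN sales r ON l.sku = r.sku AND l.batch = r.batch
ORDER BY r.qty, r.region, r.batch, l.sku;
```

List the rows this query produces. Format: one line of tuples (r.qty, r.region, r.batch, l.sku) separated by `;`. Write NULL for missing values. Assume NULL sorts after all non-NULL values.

RIGHT JOIN keeps every row from `sales`; unmatched rows get NULL for `products`'s columns.
Matching on l.sku = r.sku AND l.batch = r.batch. A NULL in a compared column never satisfies the condition.
- l[0] sku=KW, batch=FL → no match.
- l[1] sku=PD, batch=PD → no match.
- l[2] sku=QE, batch=PD → 1 match(es) in r → 1 row(s).
- l[3] sku=OC, batch=PD → no match.
- l[4] sku=PD, batch=PD → no match.
- l[5] sku=AX, batch=PD → no match.
- l[6] sku=DM, batch=FL → no match.
- l[7] sku=AX, batch=FL → no match.
- l[8] sku=MT, batch=PD → no match.
- 7 r row(s) had no l match → kept, l columns NULL.
After projecting and ordering:
r.qty | r.region | r.batch | l.sku
5 | North | FL | NULL
9 | West | FL | NULL
11 | East | PD | QE
15 | Central | FL | NULL
15 | West | FL | NULL
16 | Central | PD | NULL
19 | East | FL | NULL
19 | North | FL | NULL

(5, North, FL, NULL); (9, West, FL, NULL); (11, East, PD, QE); (15, Central, FL, NULL); (15, West, FL, NULL); (16, Central, PD, NULL); (19, East, FL, NULL); (19, North, FL, NULL)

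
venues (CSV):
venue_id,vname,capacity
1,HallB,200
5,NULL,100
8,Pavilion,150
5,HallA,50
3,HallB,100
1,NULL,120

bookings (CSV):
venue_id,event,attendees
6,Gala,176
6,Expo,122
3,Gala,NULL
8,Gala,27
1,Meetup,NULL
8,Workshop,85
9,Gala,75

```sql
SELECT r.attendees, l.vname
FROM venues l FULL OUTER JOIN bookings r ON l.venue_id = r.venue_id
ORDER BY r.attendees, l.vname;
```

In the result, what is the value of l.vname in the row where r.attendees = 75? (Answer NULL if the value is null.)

NULL

FULL OUTER JOIN keeps every row from both sides; unmatched rows get NULL for the other side's columns.
Matching on l.venue_id = r.venue_id.
Matched pairs: 5; unmatched l rows kept: 2; unmatched r rows kept: 3.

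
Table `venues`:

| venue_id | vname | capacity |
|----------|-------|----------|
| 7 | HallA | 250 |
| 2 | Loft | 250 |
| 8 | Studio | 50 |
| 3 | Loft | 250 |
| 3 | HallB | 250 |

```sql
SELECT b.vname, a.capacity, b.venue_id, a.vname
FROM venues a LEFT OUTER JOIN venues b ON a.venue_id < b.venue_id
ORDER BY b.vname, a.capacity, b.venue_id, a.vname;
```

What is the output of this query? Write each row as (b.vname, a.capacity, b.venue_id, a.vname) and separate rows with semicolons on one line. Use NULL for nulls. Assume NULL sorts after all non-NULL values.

(HallA, 250, 7, HallB); (HallA, 250, 7, Loft); (HallA, 250, 7, Loft); (HallB, 250, 3, Loft); (Loft, 250, 3, Loft); (Studio, 250, 8, HallA); (Studio, 250, 8, HallB); (Studio, 250, 8, Loft); (Studio, 250, 8, Loft); (NULL, 50, NULL, Studio)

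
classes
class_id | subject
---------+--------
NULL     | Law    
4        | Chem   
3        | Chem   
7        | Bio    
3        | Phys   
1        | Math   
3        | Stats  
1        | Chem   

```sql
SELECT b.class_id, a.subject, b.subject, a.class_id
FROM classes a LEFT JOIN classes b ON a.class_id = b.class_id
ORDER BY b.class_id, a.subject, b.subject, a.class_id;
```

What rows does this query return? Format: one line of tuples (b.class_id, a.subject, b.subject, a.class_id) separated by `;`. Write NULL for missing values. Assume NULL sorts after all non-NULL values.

(1, Chem, Chem, 1); (1, Chem, Math, 1); (1, Math, Chem, 1); (1, Math, Math, 1); (3, Chem, Chem, 3); (3, Chem, Phys, 3); (3, Chem, Stats, 3); (3, Phys, Chem, 3); (3, Phys, Phys, 3); (3, Phys, Stats, 3); (3, Stats, Chem, 3); (3, Stats, Phys, 3); (3, Stats, Stats, 3); (4, Chem, Chem, 4); (7, Bio, Bio, 7); (NULL, Law, NULL, NULL)

LEFT JOIN keeps every row from `classes a`; unmatched rows get NULL for `classes b`'s columns.
Matching on a.class_id = b.class_id. A NULL in a compared column never satisfies the condition.
- a row (class_id=NULL): no match → kept, b columns NULL.
- a row (class_id=4): matches 1 b row(s) → 1 output row(s).
- a row (class_id=3): matches 3 b row(s) → 3 output row(s).
- a row (class_id=7): matches 1 b row(s) → 1 output row(s).
- a row (class_id=3): matches 3 b row(s) → 3 output row(s).
- a row (class_id=1): matches 2 b row(s) → 2 output row(s).
- a row (class_id=3): matches 3 b row(s) → 3 output row(s).
- a row (class_id=1): matches 2 b row(s) → 2 output row(s).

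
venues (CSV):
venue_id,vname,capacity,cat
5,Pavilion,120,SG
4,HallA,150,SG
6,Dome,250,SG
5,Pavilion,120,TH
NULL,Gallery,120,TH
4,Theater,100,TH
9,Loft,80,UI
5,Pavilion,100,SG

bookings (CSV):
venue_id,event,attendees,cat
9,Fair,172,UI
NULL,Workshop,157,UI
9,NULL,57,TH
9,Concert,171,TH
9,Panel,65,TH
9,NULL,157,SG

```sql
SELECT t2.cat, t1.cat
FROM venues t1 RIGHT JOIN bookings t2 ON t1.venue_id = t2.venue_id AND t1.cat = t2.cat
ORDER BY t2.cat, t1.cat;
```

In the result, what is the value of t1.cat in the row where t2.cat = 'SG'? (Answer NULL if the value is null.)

NULL

RIGHT JOIN keeps every row from `bookings`; unmatched rows get NULL for `venues`'s columns.
Matching on t1.venue_id = t2.venue_id AND t1.cat = t2.cat. A NULL in a compared column never satisfies the condition.
- t1 (venue_id=5, cat=SG) has no partner in t2.
- t1 (venue_id=4, cat=SG) has no partner in t2.
- t1 (venue_id=6, cat=SG) has no partner in t2.
- t1 (venue_id=5, cat=TH) has no partner in t2.
- t1 (venue_id=NULL, cat=TH) has no partner in t2.
- t1 (venue_id=4, cat=TH) has no partner in t2.
- t1 (venue_id=9, cat=UI) pairs with 1 row(s) of t2.
- t1 (venue_id=5, cat=SG) has no partner in t2.
- 5 t2 row(s) had no t1 match → kept, t1 columns NULL.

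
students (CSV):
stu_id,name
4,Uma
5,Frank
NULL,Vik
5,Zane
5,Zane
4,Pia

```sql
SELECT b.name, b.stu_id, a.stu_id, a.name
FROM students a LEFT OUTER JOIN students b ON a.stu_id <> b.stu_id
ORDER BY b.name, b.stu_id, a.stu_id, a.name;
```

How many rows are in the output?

13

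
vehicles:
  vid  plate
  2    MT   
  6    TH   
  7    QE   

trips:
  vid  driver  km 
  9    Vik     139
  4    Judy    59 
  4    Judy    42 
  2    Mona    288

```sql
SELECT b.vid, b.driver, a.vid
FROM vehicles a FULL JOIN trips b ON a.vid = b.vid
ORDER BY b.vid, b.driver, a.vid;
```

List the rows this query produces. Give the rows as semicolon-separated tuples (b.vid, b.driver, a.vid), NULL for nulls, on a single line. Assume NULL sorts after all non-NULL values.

FULL OUTER JOIN keeps every row from both sides; unmatched rows get NULL for the other side's columns.
Matching on a.vid = b.vid.
- vid=2: 1 matching b row(s), so 1 row(s) emitted.
- vid=6: no b row matches, row kept with b columns NULL.
- vid=7: no b row matches, row kept with b columns NULL.
- 3 b row(s) had no a match → kept, a columns NULL.
After projecting and ordering:
b.vid | b.driver | a.vid
2 | Mona | 2
4 | Judy | NULL
4 | Judy | NULL
9 | Vik | NULL
NULL | NULL | 6
NULL | NULL | 7

(2, Mona, 2); (4, Judy, NULL); (4, Judy, NULL); (9, Vik, NULL); (NULL, NULL, 6); (NULL, NULL, 7)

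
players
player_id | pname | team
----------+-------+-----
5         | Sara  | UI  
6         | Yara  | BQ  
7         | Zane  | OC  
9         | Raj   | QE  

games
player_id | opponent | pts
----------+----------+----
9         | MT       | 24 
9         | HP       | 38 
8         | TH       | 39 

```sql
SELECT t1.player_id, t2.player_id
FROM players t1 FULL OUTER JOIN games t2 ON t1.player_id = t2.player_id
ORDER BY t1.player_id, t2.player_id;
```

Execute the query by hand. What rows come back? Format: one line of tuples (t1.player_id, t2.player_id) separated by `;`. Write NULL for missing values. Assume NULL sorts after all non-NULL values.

FULL OUTER JOIN keeps every row from both sides; unmatched rows get NULL for the other side's columns.
Matching on t1.player_id = t2.player_id.
- t1[0] player_id=5 → no match; kept with NULLs on the t2 side.
- t1[1] player_id=6 → no match; kept with NULLs on the t2 side.
- t1[2] player_id=7 → no match; kept with NULLs on the t2 side.
- t1[3] player_id=9 → 2 match(es) in t2 → 2 row(s).
- plus 1 unmatched t2 row(s), each kept with NULL t1 columns.
After projecting and ordering:
t1.player_id | t2.player_id
5 | NULL
6 | NULL
7 | NULL
9 | 9
9 | 9
NULL | 8

(5, NULL); (6, NULL); (7, NULL); (9, 9); (9, 9); (NULL, 8)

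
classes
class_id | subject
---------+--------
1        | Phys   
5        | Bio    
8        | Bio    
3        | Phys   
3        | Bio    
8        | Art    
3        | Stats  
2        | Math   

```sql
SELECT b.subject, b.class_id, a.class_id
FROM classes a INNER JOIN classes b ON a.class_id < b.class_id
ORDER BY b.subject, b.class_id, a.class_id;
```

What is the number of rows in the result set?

24

INNER JOIN keeps only pairs where the ON condition holds.
Matching on a.class_id < b.class_id.
- class_id=1: 7 matching b row(s), so 7 row(s) emitted.
- class_id=5: 2 matching b row(s), so 2 row(s) emitted.
- class_id=8: no matching b row, dropped.
- class_id=3: 3 matching b row(s), so 3 row(s) emitted.
- class_id=3: 3 matching b row(s), so 3 row(s) emitted.
- class_id=8: no matching b row, dropped.
- class_id=3: 3 matching b row(s), so 3 row(s) emitted.
- class_id=2: 6 matching b row(s), so 6 row(s) emitted.
Total: 24 rows.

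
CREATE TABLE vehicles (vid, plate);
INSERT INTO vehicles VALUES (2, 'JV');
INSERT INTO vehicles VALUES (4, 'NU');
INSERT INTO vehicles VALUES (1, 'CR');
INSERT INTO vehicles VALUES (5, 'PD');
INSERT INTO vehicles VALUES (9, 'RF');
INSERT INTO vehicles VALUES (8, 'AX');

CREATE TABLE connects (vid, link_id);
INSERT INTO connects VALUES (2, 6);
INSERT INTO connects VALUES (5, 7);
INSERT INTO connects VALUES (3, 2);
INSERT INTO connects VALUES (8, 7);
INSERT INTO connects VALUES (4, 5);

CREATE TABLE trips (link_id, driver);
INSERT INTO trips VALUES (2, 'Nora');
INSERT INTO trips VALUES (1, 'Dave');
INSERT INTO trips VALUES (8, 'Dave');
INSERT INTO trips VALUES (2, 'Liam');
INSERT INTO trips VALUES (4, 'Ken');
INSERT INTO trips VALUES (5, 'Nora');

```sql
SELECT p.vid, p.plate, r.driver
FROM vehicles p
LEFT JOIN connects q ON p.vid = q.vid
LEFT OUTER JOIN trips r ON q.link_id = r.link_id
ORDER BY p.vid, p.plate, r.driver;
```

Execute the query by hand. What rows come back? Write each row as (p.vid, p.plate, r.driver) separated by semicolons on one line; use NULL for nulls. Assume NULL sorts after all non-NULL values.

(1, CR, NULL); (2, JV, NULL); (4, NU, Nora); (5, PD, NULL); (8, AX, NULL); (9, RF, NULL)

Joins associate left-to-right: vehicles LEFT JOIN connects on vid gives 6 intermediate row(s).
Then LEFT JOIN `trips r` on link_id: each of those 6 rows is kept; rows whose q.link_id has no match in r get NULL for r's columns.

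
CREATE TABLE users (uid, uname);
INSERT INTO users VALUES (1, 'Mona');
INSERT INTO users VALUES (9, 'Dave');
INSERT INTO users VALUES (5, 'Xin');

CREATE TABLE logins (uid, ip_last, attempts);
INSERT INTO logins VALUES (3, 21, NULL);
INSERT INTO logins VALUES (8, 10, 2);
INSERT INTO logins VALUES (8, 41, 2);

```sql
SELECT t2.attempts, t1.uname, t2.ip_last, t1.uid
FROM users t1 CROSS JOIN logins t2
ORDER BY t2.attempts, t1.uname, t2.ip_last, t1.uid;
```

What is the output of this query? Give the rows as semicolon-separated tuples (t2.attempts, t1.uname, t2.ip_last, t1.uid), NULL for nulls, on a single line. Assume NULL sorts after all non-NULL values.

(2, Dave, 10, 9); (2, Dave, 41, 9); (2, Mona, 10, 1); (2, Mona, 41, 1); (2, Xin, 10, 5); (2, Xin, 41, 5); (NULL, Dave, 21, 9); (NULL, Mona, 21, 1); (NULL, Xin, 21, 5)

CROSS JOIN pairs every row of `users` with every row of `logins`: 3 × 3 = 9 rows.
After projecting and ordering:
t2.attempts | t1.uname | t2.ip_last | t1.uid
2 | Dave | 10 | 9
2 | Dave | 41 | 9
2 | Mona | 10 | 1
2 | Mona | 41 | 1
2 | Xin | 10 | 5
2 | Xin | 41 | 5
NULL | Dave | 21 | 9
NULL | Mona | 21 | 1
NULL | Xin | 21 | 5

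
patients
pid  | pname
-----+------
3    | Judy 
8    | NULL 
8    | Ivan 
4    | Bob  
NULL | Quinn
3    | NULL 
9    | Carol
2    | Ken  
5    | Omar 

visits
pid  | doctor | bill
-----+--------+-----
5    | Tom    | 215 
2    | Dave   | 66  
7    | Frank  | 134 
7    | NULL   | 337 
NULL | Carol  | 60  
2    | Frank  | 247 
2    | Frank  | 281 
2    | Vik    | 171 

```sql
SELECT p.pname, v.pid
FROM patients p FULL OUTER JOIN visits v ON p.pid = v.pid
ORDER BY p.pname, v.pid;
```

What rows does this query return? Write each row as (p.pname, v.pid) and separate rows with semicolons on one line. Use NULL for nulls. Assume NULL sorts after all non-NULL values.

FULL OUTER JOIN keeps every row from both sides; unmatched rows get NULL for the other side's columns.
Matching on p.pid = v.pid. A NULL in a compared column never satisfies the condition.
Matched pairs: 5; unmatched p rows kept: 7; unmatched v rows kept: 3.

(Bob, NULL); (Carol, NULL); (Ivan, NULL); (Judy, NULL); (Ken, 2); (Ken, 2); (Ken, 2); (Ken, 2); (Omar, 5); (Quinn, NULL); (NULL, 7); (NULL, 7); (NULL, NULL); (NULL, NULL); (NULL, NULL)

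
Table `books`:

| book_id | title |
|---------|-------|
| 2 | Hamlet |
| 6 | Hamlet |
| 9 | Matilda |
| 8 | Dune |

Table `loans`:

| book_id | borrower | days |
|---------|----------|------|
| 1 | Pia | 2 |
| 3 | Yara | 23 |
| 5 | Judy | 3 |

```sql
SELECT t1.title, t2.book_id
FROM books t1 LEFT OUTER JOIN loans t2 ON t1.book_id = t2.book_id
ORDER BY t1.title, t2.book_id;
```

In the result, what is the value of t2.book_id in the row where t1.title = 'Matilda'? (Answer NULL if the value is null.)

LEFT JOIN keeps every row from `books`; unmatched rows get NULL for `loans`'s columns.
Matching on t1.book_id = t2.book_id.
- book_id=2: no t2 row matches, row kept with t2 columns NULL.
- book_id=6: no t2 row matches, row kept with t2 columns NULL.
- book_id=9: no t2 row matches, row kept with t2 columns NULL.
- book_id=8: no t2 row matches, row kept with t2 columns NULL.

NULL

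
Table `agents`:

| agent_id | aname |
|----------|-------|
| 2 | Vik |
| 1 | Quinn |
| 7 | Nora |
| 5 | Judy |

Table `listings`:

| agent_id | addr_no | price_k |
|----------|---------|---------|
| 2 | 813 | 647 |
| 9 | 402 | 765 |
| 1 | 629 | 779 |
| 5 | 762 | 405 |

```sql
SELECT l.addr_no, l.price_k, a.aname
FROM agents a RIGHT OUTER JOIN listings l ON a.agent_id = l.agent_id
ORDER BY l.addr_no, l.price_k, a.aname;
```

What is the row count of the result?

RIGHT JOIN keeps every row from `listings`; unmatched rows get NULL for `agents`'s columns.
Matching on a.agent_id = l.agent_id.
- a (agent_id=2) pairs with 1 row(s) of l.
- a (agent_id=1) pairs with 1 row(s) of l.
- a (agent_id=7) has no partner in l.
- a (agent_id=5) pairs with 1 row(s) of l.
- plus 1 unmatched l row(s), each kept with NULL a columns.
Total: 3 matched + 1 padded = 4 rows.

4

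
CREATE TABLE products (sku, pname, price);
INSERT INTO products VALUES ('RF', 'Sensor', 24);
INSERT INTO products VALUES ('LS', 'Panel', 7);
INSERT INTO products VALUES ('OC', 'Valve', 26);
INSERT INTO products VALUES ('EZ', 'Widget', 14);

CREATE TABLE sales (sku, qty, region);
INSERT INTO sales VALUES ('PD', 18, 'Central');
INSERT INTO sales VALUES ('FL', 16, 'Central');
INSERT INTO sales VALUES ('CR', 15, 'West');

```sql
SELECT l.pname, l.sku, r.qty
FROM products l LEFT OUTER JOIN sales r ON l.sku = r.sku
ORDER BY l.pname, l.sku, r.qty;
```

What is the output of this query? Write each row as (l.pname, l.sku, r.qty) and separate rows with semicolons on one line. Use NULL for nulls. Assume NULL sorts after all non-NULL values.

(Panel, LS, NULL); (Sensor, RF, NULL); (Valve, OC, NULL); (Widget, EZ, NULL)

LEFT JOIN keeps every row from `products`; unmatched rows get NULL for `sales`'s columns.
Matching on l.sku = r.sku.
Matched pairs: 0; unmatched l rows kept: 4.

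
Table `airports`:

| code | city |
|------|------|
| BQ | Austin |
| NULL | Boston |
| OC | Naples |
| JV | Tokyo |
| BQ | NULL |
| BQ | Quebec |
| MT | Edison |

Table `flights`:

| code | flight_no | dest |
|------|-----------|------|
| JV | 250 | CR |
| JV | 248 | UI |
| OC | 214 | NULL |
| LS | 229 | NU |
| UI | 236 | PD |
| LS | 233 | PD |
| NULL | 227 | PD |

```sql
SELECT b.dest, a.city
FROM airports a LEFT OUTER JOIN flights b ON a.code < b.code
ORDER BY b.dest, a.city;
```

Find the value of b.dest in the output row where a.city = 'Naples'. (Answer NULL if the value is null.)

PD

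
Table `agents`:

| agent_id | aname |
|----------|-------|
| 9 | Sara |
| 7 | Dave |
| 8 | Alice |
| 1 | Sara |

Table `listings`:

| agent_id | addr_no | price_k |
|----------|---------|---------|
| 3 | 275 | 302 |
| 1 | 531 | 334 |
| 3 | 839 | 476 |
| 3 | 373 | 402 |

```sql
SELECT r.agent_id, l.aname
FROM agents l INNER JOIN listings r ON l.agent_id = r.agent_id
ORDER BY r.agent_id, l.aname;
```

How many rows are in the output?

INNER JOIN keeps only pairs where the ON condition holds.
Matching on l.agent_id = r.agent_id.
Matched pairs: 1.
Total: 1 rows.

1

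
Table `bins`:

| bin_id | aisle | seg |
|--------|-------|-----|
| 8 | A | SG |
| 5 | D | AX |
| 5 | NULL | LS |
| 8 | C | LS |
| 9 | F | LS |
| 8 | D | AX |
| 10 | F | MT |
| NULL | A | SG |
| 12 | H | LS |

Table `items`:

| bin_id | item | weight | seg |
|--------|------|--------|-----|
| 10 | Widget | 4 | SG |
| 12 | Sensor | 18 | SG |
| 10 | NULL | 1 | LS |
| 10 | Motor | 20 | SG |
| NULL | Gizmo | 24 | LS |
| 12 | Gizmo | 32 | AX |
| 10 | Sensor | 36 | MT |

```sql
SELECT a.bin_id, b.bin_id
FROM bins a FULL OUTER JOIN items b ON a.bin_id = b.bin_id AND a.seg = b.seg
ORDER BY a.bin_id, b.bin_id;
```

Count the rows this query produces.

15

FULL OUTER JOIN keeps every row from both sides; unmatched rows get NULL for the other side's columns.
Matching on a.bin_id = b.bin_id AND a.seg = b.seg. A NULL in a compared column never satisfies the condition.
- bin_id=8, seg=SG: no b row matches, row kept with b columns NULL.
- bin_id=5, seg=AX: no b row matches, row kept with b columns NULL.
- bin_id=5, seg=LS: no b row matches, row kept with b columns NULL.
- bin_id=8, seg=LS: no b row matches, row kept with b columns NULL.
- bin_id=9, seg=LS: no b row matches, row kept with b columns NULL.
- bin_id=8, seg=AX: no b row matches, row kept with b columns NULL.
- bin_id=10, seg=MT: 1 matching b row(s), so 1 row(s) emitted.
- bin_id=NULL, seg=SG: no b row matches, row kept with b columns NULL.
- bin_id=12, seg=LS: no b row matches, row kept with b columns NULL.
- 6 row(s) from b found no a partner → padded with NULL.
Total: 1 matched + 14 padded = 15 rows.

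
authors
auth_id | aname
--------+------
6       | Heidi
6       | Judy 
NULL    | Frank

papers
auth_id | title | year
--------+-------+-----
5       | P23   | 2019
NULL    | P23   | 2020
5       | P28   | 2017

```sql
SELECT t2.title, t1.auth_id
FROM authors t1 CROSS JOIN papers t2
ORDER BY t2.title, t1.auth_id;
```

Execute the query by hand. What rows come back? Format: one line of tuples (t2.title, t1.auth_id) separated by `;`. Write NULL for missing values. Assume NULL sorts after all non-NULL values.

(P23, 6); (P23, 6); (P23, 6); (P23, 6); (P23, NULL); (P23, NULL); (P28, 6); (P28, 6); (P28, NULL)

CROSS JOIN pairs every row of `authors` with every row of `papers`: 3 × 3 = 9 rows.
After projecting and ordering:
t2.title | t1.auth_id
P23 | 6
P23 | 6
P23 | 6
P23 | 6
P23 | NULL
P23 | NULL
P28 | 6
P28 | 6
P28 | NULL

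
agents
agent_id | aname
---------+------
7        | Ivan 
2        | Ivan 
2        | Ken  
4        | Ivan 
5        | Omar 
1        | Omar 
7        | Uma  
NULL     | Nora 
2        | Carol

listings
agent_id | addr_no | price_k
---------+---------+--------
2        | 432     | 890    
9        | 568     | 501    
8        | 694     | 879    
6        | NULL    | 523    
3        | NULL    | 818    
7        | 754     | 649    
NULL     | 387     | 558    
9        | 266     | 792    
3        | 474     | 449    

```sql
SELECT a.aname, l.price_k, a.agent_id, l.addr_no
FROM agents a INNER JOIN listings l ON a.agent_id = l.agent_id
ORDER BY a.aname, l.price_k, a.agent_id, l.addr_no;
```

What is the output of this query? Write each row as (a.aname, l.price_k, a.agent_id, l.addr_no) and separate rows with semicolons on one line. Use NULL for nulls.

INNER JOIN keeps only pairs where the ON condition holds.
Matching on a.agent_id = l.agent_id. A NULL in a compared column never satisfies the condition.
- a row (agent_id=7): matches 1 l row(s) → 1 output row(s).
- a row (agent_id=2): matches 1 l row(s) → 1 output row(s).
- a row (agent_id=2): matches 1 l row(s) → 1 output row(s).
- a row (agent_id=4): no match → dropped.
- a row (agent_id=5): no match → dropped.
- a row (agent_id=1): no match → dropped.
- a row (agent_id=7): matches 1 l row(s) → 1 output row(s).
- a row (agent_id=NULL): no match → dropped.
- a row (agent_id=2): matches 1 l row(s) → 1 output row(s).
After projecting and ordering:
a.aname | l.price_k | a.agent_id | l.addr_no
Carol | 890 | 2 | 432
Ivan | 649 | 7 | 754
Ivan | 890 | 2 | 432
Ken | 890 | 2 | 432
Uma | 649 | 7 | 754

(Carol, 890, 2, 432); (Ivan, 649, 7, 754); (Ivan, 890, 2, 432); (Ken, 890, 2, 432); (Uma, 649, 7, 754)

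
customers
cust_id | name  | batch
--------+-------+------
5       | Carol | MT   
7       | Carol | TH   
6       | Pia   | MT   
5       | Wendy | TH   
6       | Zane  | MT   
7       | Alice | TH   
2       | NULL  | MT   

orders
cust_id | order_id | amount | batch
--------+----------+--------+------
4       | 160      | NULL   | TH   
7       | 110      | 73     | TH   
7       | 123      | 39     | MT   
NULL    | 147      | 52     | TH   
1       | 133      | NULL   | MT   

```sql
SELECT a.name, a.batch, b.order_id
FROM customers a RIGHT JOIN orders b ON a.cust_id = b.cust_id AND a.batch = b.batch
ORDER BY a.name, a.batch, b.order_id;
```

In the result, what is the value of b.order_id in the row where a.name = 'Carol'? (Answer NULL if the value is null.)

RIGHT JOIN keeps every row from `orders`; unmatched rows get NULL for `customers`'s columns.
Matching on a.cust_id = b.cust_id AND a.batch = b.batch. A NULL in a compared column never satisfies the condition.
Matched pairs: 2; unmatched b rows kept: 4.

110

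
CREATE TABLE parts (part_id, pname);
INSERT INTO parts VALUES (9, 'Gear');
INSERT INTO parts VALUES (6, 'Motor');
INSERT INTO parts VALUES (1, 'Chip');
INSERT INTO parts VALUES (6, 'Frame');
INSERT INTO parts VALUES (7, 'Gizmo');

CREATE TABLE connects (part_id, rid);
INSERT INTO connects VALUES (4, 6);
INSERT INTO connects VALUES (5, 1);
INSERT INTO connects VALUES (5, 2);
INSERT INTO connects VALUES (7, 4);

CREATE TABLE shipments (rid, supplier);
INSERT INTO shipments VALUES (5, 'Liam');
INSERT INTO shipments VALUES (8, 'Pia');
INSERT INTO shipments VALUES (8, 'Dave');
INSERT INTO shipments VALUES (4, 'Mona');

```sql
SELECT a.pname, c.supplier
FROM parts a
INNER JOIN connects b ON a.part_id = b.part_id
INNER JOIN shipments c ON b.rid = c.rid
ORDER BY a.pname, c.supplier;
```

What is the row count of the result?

1

Step 1 — a INNER JOIN b on part_id → 1 row(s).
Then INNER JOIN `shipments c` on rid: keep only rows whose b.rid appears in c.
Result: 1 row(s).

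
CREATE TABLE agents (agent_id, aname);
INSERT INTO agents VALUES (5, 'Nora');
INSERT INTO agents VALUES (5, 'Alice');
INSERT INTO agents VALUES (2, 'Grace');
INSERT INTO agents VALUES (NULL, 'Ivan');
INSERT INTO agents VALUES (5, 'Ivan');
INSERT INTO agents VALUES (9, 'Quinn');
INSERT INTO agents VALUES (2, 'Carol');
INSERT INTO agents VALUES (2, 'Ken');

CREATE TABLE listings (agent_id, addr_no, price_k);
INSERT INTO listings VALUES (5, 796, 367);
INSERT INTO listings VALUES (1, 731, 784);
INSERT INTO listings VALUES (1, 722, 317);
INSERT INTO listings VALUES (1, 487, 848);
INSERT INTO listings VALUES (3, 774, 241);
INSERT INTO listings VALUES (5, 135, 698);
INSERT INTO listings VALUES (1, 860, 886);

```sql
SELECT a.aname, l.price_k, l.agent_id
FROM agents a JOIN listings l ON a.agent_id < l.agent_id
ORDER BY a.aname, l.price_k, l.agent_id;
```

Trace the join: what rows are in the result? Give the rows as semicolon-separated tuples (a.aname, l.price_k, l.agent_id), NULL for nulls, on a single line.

(Carol, 241, 3); (Carol, 367, 5); (Carol, 698, 5); (Grace, 241, 3); (Grace, 367, 5); (Grace, 698, 5); (Ken, 241, 3); (Ken, 367, 5); (Ken, 698, 5)

INNER JOIN keeps only pairs where the ON condition holds.
Matching on a.agent_id < l.agent_id. A NULL in a compared column never satisfies the condition.
Matched pairs: 9.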